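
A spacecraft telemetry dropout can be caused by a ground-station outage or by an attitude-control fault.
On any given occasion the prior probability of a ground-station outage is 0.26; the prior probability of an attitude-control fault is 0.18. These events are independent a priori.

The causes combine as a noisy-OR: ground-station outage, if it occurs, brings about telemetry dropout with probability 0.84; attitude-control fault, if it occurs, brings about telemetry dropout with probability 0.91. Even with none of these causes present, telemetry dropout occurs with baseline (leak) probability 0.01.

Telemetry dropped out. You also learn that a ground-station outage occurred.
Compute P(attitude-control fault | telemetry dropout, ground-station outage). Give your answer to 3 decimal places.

P(attitude-control fault | telemetry dropout, ground-station outage) ≈ 0.205

Under noisy-OR, P(telemetry dropout | causes) = 1 − (1−0.01)·∏(1−qᵢ) over the active causes.
Enumerate both values of attitude-control fault and weight by the priors:
  P(telemetry dropout | ground-station outage) = 0.8416*0.82 + 0.985744*0.18
        = 0.690112 + 0.177434 = 0.867546
The terms with attitude-control fault present sum to 0.177434, so
  P(attitude-control fault | telemetry dropout, ground-station outage) = 0.177434 / 0.867546 ≈ 0.205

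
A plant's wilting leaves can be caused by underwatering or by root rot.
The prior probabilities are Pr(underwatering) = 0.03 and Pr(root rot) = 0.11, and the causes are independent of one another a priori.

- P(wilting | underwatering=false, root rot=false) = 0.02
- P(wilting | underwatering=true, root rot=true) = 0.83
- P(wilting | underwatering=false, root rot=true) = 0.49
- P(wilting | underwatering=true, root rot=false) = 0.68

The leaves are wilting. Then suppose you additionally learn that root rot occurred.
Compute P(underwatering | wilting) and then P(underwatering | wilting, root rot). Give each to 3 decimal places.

By total probability over the 4 (underwatering, root rot) configurations:
  P(wilting) = 0.02·0.97·0.89 + 0.49·0.97·0.11 + 0.68·0.03·0.89 + 0.83·0.03·0.11
        = 0.017266 + 0.052283 + 0.018156 + 0.002739 = 0.090444
Keeping only the underwatering-present terms gives 0.020895, so
  P(underwatering | wilting) = 0.020895 / 0.090444 ≈ 0.231

Now condition on the additional information:
P(wilting | root rot) = 0.49×0.97 + 0.83×0.03 = 0.475300 + 0.024900 = 0.500200
The underwatering-present share is 0.83×0.03 = 0.024900.
Hence the posterior is 0.024900/0.500200 ≈ 0.050.

P(underwatering | wilting) ≈ 0.231; P(underwatering | wilting, root rot) ≈ 0.050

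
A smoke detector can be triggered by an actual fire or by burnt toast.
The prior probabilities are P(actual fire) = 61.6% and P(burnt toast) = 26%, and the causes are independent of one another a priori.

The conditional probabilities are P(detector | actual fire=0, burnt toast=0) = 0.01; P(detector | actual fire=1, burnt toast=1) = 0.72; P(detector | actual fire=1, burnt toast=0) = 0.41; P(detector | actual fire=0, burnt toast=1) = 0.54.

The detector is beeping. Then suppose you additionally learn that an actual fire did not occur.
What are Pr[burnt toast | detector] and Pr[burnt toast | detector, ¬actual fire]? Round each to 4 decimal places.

Pr[burnt toast | detector] ≈ 0.4714; Pr[burnt toast | detector, ¬actual fire] ≈ 0.9499

By total probability over the 4 (actual fire, burnt toast) configurations:
  P(detector) = 0.01*0.384*0.74 + 0.54*0.384*0.26 + 0.41*0.616*0.74 + 0.72*0.616*0.26
        = 0.002842 + 0.053914 + 0.186894 + 0.115315 = 0.358965
The terms with burnt toast present sum to 0.169229, so
  P(burnt toast | detector) = 0.169229 / 0.358965 ≈ 0.4714

Now condition on the additional information:
P(detector | ¬actual fire) = 0.01×0.74 + 0.54×0.26 = 0.007400 + 0.140400 = 0.147800
Restricting to configurations with burnt toast present: 0.54×0.26 = 0.140400.
So P(burnt toast | detector, ¬actual fire) = 0.140400/0.147800 ≈ 0.9499.
Ruling out actual fire raises the posterior on burnt toast — the flip side of explaining away.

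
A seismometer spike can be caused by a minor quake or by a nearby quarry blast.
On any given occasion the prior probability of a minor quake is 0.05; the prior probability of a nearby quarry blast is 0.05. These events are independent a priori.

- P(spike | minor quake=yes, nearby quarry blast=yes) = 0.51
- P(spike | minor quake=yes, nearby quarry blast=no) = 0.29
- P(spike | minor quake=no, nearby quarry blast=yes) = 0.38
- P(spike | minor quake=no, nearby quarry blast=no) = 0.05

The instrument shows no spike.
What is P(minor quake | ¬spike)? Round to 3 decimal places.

Enumerate the 4 (minor quake, nearby quarry blast) configurations and weight by the priors:
  P(¬spike) = 0.95×0.95×0.95 + 0.62×0.95×0.05 + 0.71×0.05×0.95 + 0.49×0.05×0.05
        = 0.857375 + 0.029450 + 0.033725 + 0.001225 = 0.921775
The terms with minor quake present sum to 0.034950, so
  P(minor quake | ¬spike) = 0.034950 / 0.921775 ≈ 0.038

P(minor quake | ¬spike) ≈ 0.038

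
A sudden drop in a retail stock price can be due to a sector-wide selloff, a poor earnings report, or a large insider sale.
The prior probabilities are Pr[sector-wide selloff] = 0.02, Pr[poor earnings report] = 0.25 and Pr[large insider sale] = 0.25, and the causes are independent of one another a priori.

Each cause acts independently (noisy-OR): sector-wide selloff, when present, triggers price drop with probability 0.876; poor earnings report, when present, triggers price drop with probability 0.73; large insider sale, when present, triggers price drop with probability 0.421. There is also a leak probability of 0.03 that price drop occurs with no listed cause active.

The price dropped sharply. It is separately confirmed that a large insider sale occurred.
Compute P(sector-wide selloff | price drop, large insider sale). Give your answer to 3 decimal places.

Under noisy-OR, P(price drop | causes) = 1 − (1−0.03)·∏(1−qᵢ) over the active causes.
Numerator (weight on configurations with sector-wide selloff): 0.013955 + 0.004906 = 0.018861
Denominator P(price drop | large insider sale): 0.43837×0.98×0.75 + 0.84836×0.98×0.25 + 0.930358×0.02×0.75 + 0.981197×0.02×0.25 = 0.548911
P(sector-wide selloff | price drop, large insider sale) = 0.018861/0.548911 ≈ 0.034

P(sector-wide selloff | price drop, large insider sale) ≈ 0.034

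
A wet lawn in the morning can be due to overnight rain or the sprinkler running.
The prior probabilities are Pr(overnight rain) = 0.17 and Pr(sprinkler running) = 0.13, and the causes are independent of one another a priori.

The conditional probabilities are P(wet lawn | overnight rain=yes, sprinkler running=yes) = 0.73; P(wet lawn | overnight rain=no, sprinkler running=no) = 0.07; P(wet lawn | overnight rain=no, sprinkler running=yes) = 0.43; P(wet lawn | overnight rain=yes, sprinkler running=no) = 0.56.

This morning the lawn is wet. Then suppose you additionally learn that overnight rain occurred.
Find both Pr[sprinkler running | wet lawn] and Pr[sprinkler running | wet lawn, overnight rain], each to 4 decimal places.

By total probability over the 4 (overnight rain, sprinkler running) configurations:
  P(wet lawn) = 0.07×0.83×0.87 + 0.43×0.83×0.13 + 0.56×0.17×0.87 + 0.73×0.17×0.13
        = 0.050547 + 0.046397 + 0.082824 + 0.016133 = 0.195901
Configurations with sprinkler running contribute 0.062530, so
  P(sprinkler running | wet lawn) = 0.062530 / 0.195901 ≈ 0.3192

With the extra evidence:
Sum P(wet lawn|·) weighted by the priors over both values of sprinkler running:
  P(wet lawn | overnight rain) = 0.56×0.87 + 0.73×0.13
        = 0.487200 + 0.094900 = 0.582100
Configurations with sprinkler running contribute 0.094900, so
  P(sprinkler running | wet lawn, overnight rain) = 0.094900 / 0.582100 ≈ 0.1630
The drop from 0.3192 to 0.1630 is the explaining-away (discounting) effect.

Pr[sprinkler running | wet lawn] ≈ 0.3192; Pr[sprinkler running | wet lawn, overnight rain] ≈ 0.1630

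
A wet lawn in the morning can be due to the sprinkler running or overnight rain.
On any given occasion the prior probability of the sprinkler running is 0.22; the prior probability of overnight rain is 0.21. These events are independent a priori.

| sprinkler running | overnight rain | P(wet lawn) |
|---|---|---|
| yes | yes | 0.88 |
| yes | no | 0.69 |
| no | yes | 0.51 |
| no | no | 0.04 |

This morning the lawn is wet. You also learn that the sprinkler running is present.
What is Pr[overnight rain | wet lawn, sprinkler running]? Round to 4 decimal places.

P(wet lawn | sprinkler running) = 0.69×0.79 + 0.88×0.21 = 0.545100 + 0.184800 = 0.729900
The overnight rain-present share is 0.88×0.21 = 0.184800.
P(overnight rain | wet lawn, sprinkler running) = 0.184800 / 0.729900 ≈ 0.2532

Pr[overnight rain | wet lawn, sprinkler running] ≈ 0.2532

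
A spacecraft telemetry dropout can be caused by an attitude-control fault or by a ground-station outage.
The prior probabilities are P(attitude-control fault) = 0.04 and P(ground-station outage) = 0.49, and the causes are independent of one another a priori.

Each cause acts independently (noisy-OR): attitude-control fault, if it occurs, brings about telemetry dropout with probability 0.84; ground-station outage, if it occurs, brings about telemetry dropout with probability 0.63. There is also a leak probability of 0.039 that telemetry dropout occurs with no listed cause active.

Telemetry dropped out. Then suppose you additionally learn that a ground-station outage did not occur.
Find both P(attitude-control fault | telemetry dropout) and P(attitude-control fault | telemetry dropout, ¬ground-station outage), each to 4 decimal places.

Under noisy-OR, P(telemetry dropout | causes) = 1 − (1−0.039)·∏(1−qᵢ) over the active causes.
Numerator (weight on configurations with attitude-control fault): 0.017263 + 0.018485 = 0.035748
Denominator P(telemetry dropout): 0.039×0.96×0.51 + 0.64443×0.96×0.49 + 0.84624×0.04×0.51 + 0.943109×0.04×0.49 = 0.357982
P(attitude-control fault | telemetry dropout) = 0.035748/0.357982 ≈ 0.0999

Now also conditioning on ground-station outage≠true:
Weight on attitude-control fault=true, given the evidence: 0.84624*0.04 = 0.033850
Denominator P(telemetry dropout | ¬ground-station outage): 0.039*0.96 + 0.84624*0.04 = 0.071290
Posterior = 0.033850 / 0.071290 ≈ 0.4748

P(attitude-control fault | telemetry dropout) ≈ 0.0999; P(attitude-control fault | telemetry dropout, ¬ground-station outage) ≈ 0.4748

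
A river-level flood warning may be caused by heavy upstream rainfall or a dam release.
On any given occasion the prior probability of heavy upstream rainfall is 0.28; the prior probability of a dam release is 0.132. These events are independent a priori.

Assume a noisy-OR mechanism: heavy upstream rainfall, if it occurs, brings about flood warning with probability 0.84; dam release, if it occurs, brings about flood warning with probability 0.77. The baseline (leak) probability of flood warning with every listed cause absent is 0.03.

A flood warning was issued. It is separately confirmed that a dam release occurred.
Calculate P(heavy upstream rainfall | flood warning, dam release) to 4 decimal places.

Under noisy-OR, P(flood warning | causes) = 1 − (1−0.03)·∏(1−qᵢ) over the active causes.
Weight on heavy upstream rainfall=true, given the evidence: 0.964304*0.28 = 0.270005
Denominator P(flood warning | dam release): 0.7769*0.72 + 0.964304*0.28 = 0.829373
Posterior = 0.270005 / 0.829373 ≈ 0.3256

P(heavy upstream rainfall | flood warning, dam release) ≈ 0.3256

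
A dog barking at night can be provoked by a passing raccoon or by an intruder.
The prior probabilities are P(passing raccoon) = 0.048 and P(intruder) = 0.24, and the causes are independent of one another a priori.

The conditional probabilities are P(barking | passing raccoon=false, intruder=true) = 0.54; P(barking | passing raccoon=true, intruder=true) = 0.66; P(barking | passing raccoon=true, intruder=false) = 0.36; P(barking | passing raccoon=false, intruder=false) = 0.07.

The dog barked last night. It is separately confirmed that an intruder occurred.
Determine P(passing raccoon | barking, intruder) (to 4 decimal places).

P(passing raccoon | barking, intruder) ≈ 0.0580

Enumerate both values of passing raccoon and weight by the priors:
  P(barking | intruder) = 0.54*0.952 + 0.66*0.048
        = 0.514080 + 0.031680 = 0.545760
Keeping only the passing raccoon-present terms gives 0.031680, so
  P(passing raccoon | barking, intruder) = 0.031680 / 0.545760 ≈ 0.0580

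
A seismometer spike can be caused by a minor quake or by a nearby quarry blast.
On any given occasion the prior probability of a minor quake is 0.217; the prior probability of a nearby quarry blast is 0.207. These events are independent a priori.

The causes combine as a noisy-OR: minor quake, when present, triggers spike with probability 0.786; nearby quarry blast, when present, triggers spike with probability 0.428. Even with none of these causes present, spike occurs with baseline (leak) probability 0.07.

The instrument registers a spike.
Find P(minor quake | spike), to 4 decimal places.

P(minor quake | spike) ≈ 0.5982

Under noisy-OR, P(spike | causes) = 1 − (1−0.07)·∏(1−qᵢ) over the active causes.
P(spike) = 0.07*0.783*0.793 + 0.46804*0.783*0.207 + 0.80098*0.217*0.793 + 0.886161*0.217*0.207 = 0.043464 + 0.075860 + 0.137833 + 0.039805 = 0.296962
Restricting to configurations with minor quake present: 0.137833 + 0.039805 = 0.177638.
So P(minor quake | spike) = 0.177638/0.296962 ≈ 0.5982.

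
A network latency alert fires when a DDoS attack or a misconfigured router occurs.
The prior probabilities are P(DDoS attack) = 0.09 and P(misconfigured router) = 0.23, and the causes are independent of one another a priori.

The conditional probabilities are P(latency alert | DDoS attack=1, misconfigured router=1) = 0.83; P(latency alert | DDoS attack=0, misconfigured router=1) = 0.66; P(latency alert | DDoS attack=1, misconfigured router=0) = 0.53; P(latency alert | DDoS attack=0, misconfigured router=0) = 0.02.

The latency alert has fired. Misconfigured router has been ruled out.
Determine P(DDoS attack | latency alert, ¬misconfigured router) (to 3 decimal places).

Numerator (weight on configurations with DDoS attack): 0.53·0.09 = 0.047700
Normalizer over all consistent configurations: 0.02·0.91 + 0.53·0.09 = 0.065900
Posterior = 0.047700 / 0.065900 ≈ 0.724

P(DDoS attack | latency alert, ¬misconfigured router) ≈ 0.724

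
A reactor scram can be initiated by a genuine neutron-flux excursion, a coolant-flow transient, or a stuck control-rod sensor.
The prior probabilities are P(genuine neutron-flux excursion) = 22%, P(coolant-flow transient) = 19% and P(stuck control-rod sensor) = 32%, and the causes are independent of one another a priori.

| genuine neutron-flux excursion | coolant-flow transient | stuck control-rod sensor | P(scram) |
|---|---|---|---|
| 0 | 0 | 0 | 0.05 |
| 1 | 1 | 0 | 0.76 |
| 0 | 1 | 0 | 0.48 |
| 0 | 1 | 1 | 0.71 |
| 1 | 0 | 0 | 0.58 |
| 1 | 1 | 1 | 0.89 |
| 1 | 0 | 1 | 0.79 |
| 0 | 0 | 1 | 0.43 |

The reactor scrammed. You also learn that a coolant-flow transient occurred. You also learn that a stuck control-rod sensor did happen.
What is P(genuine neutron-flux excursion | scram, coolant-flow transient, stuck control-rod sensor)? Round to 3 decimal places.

P(genuine neutron-flux excursion | scram, coolant-flow transient, stuck control-rod sensor) ≈ 0.261

By total probability over both values of genuine neutron-flux excursion:
  P(scram | coolant-flow transient, stuck control-rod sensor) = 0.71×0.78 + 0.89×0.22
        = 0.553800 + 0.195800 = 0.749600
Keeping only the genuine neutron-flux excursion-present terms gives 0.195800, so
  P(genuine neutron-flux excursion | scram, coolant-flow transient, stuck control-rod sensor) = 0.195800 / 0.749600 ≈ 0.261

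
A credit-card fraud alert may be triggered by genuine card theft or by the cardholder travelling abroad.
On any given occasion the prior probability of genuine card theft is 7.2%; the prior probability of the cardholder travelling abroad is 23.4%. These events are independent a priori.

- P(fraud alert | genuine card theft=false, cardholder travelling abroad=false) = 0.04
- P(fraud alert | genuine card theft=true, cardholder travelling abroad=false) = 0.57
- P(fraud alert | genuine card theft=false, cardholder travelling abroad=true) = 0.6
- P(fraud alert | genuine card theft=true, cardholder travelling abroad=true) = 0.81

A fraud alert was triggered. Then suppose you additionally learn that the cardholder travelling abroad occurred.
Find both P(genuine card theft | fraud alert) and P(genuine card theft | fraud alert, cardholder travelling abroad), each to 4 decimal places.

Enumerate the 4 (genuine card theft, cardholder travelling abroad) configurations and weight by the priors:
  P(fraud alert) = 0.04*0.928*0.766 + 0.6*0.928*0.234 + 0.57*0.072*0.766 + 0.81*0.072*0.234
        = 0.028434 + 0.130291 + 0.031437 + 0.013647 = 0.203809
Keeping only the genuine card theft-present terms gives 0.045084, so
  P(genuine card theft | fraud alert) = 0.045084 / 0.203809 ≈ 0.2212

Now condition on the additional information:
Weight on genuine card theft=true, given the evidence: 0.81·0.072 = 0.058320
Normalizer over all consistent configurations: 0.6·0.928 + 0.81·0.072 = 0.615120
P(genuine card theft | fraud alert, cardholder travelling abroad) = 0.058320/0.615120 ≈ 0.0948
The drop from 0.2212 to 0.0948 is the explaining-away (discounting) effect.

P(genuine card theft | fraud alert) ≈ 0.2212; P(genuine card theft | fraud alert, cardholder travelling abroad) ≈ 0.0948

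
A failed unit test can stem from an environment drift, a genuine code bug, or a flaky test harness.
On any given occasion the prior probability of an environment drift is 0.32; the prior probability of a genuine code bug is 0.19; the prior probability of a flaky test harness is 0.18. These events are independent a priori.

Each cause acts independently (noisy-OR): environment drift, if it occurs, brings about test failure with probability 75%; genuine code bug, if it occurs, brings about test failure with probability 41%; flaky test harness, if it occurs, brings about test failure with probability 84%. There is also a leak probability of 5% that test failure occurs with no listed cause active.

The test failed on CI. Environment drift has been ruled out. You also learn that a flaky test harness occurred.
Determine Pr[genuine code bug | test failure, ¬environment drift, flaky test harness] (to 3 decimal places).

Pr[genuine code bug | test failure, ¬environment drift, flaky test harness] ≈ 0.201

Under noisy-OR, P(test failure | causes) = 1 − (1−0.05)·∏(1−qᵢ) over the active causes.
Numerator (weight on configurations with genuine code bug): 0.91032×0.19 = 0.172961
Denominator P(test failure | ¬environment drift, flaky test harness): 0.848×0.81 + 0.91032×0.19 = 0.859841
P(genuine code bug | test failure, ¬environment drift, flaky test harness) = 0.172961/0.859841 ≈ 0.201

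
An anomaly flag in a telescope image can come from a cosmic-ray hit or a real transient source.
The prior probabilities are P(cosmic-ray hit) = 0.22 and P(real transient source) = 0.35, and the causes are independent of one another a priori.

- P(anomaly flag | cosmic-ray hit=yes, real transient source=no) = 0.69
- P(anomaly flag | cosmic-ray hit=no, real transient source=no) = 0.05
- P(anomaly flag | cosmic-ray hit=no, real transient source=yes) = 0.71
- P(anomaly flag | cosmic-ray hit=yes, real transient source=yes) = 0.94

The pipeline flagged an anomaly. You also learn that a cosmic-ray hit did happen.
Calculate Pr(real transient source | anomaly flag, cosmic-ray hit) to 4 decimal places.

Pr(real transient source | anomaly flag, cosmic-ray hit) ≈ 0.4232

P(anomaly flag | cosmic-ray hit) = 0.69×0.65 + 0.94×0.35 = 0.448500 + 0.329000 = 0.777500
Of this, 0.329000 comes from 0.94×0.35 (the real transient source=true cases).
So P(real transient source | anomaly flag, cosmic-ray hit) = 0.329000/0.777500 ≈ 0.4232.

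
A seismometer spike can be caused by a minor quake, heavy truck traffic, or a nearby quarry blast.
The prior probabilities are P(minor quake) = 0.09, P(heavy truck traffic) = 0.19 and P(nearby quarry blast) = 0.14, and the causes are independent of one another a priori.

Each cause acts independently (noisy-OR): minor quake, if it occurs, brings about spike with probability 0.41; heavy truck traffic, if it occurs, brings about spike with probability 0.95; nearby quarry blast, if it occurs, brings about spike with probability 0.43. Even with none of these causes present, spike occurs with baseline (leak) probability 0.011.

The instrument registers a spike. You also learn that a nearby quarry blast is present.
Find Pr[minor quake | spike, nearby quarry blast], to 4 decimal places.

Under noisy-OR, P(spike | causes) = 1 − (1−0.011)·∏(1−qᵢ) over the active causes.
Sum P(spike|·) weighted by the priors over the 4 (minor quake, heavy truck traffic) configurations:
  P(spike | nearby quarry blast) = 0.43627×0.91×0.81 + 0.971813×0.91×0.19 + 0.667399×0.09×0.81 + 0.98337×0.09×0.19
        = 0.321575 + 0.168026 + 0.048653 + 0.016816 = 0.555070
Keeping only the minor quake-present terms gives 0.065469, so
  P(minor quake | spike, nearby quarry blast) = 0.065469 / 0.555070 ≈ 0.1179

Pr[minor quake | spike, nearby quarry blast] ≈ 0.1179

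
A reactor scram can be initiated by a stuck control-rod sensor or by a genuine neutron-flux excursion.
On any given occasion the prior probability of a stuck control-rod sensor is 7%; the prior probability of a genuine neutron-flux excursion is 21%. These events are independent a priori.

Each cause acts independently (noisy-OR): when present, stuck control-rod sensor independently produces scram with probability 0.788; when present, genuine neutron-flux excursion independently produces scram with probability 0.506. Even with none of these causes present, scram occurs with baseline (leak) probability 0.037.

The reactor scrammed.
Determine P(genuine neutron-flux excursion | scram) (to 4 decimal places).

P(genuine neutron-flux excursion | scram) ≈ 0.6189

Under noisy-OR, P(scram | causes) = 1 − (1−0.037)·∏(1−qᵢ) over the active causes.
By total probability over the 4 (stuck control-rod sensor, genuine neutron-flux excursion) configurations:
  P(scram) = 0.037×0.93×0.79 + 0.524278×0.93×0.21 + 0.795844×0.07×0.79 + 0.899147×0.07×0.21
        = 0.027184 + 0.102391 + 0.044010 + 0.013217 = 0.186802
Keeping only the genuine neutron-flux excursion-present terms gives 0.115608, so
  P(genuine neutron-flux excursion | scram) = 0.115608 / 0.186802 ≈ 0.6189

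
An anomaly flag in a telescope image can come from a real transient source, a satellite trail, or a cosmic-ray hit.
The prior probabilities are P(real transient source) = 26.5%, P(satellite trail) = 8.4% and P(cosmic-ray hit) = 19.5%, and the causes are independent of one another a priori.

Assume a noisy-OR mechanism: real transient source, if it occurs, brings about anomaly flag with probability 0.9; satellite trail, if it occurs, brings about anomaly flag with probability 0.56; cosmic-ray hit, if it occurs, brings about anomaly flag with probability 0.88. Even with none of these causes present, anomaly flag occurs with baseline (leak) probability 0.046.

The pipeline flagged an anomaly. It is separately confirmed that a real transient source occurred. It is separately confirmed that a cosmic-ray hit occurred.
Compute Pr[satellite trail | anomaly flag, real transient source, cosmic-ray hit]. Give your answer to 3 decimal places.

Under noisy-OR, P(anomaly flag | causes) = 1 − (1−0.046)·∏(1−qᵢ) over the active causes.
Numerator (weight on configurations with satellite trail): 0.994963*0.084 = 0.083577
Denominator P(anomaly flag | real transient source, cosmic-ray hit): 0.988552*0.916 + 0.994963*0.084 = 0.989091
Posterior = 0.083577 / 0.989091 ≈ 0.084

Pr[satellite trail | anomaly flag, real transient source, cosmic-ray hit] ≈ 0.084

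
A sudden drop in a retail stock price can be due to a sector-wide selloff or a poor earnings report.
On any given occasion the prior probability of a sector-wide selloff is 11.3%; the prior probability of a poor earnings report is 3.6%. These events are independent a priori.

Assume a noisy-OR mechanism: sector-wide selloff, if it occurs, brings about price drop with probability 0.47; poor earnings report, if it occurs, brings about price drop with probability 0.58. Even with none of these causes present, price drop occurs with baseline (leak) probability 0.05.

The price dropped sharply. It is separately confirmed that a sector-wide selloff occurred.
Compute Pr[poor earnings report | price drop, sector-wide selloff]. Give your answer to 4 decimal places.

Pr[poor earnings report | price drop, sector-wide selloff] ≈ 0.0560

Under noisy-OR, P(price drop | causes) = 1 − (1−0.05)·∏(1−qᵢ) over the active causes.
Weight on poor earnings report=true, given the evidence: 0.78853*0.036 = 0.028387
Normalizer over all consistent configurations: 0.4965*0.964 + 0.78853*0.036 = 0.507013
Posterior = 0.028387 / 0.507013 ≈ 0.0560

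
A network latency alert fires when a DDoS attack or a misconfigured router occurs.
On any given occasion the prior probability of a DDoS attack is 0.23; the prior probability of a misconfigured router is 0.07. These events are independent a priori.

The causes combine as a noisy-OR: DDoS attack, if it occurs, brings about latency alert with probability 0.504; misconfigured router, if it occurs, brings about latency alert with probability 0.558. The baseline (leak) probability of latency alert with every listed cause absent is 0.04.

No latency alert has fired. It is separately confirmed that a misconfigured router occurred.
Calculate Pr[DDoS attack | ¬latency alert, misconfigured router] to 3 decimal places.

Under noisy-OR, P(latency alert | causes) = 1 − (1−0.04)·∏(1−qᵢ) over the active causes.
P(¬latency alert | misconfigured router) = 0.42432*0.77 + 0.210463*0.23 = 0.326726 + 0.048406 = 0.375132
Of this, 0.048406 comes from 0.210463*0.23 (the DDoS attack=true cases).
P(DDoS attack | ¬latency alert, misconfigured router) = 0.048406 / 0.375132 ≈ 0.129

Pr[DDoS attack | ¬latency alert, misconfigured router] ≈ 0.129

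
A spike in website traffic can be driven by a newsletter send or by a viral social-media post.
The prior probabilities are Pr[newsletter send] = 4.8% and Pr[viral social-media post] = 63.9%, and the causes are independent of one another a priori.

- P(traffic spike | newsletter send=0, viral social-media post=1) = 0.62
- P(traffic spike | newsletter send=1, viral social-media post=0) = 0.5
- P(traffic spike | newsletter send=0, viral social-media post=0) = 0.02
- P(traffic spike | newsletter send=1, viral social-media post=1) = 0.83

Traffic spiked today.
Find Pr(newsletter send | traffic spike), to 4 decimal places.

Sum P(traffic spike|·) weighted by the priors over the 4 (newsletter send, viral social-media post) configurations:
  P(traffic spike) = 0.02×0.952×0.361 + 0.62×0.952×0.639 + 0.5×0.048×0.361 + 0.83×0.048×0.639
        = 0.006873 + 0.377163 + 0.008664 + 0.025458 = 0.418158
Keeping only the newsletter send-present terms gives 0.034122, so
  P(newsletter send | traffic spike) = 0.034122 / 0.418158 ≈ 0.0816

Pr(newsletter send | traffic spike) ≈ 0.0816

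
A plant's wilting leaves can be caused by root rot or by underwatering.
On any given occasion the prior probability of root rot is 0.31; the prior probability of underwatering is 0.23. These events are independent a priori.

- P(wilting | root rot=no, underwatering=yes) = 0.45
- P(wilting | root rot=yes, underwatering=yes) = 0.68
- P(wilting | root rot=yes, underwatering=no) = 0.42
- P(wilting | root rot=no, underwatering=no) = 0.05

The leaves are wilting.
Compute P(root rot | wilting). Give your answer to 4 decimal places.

By total probability over the 4 (root rot, underwatering) configurations:
  P(wilting) = 0.05*0.69*0.77 + 0.45*0.69*0.23 + 0.42*0.31*0.77 + 0.68*0.31*0.23
        = 0.026565 + 0.071415 + 0.100254 + 0.048484 = 0.246718
Configurations with root rot contribute 0.148738, so
  P(root rot | wilting) = 0.148738 / 0.246718 ≈ 0.6029

P(root rot | wilting) ≈ 0.6029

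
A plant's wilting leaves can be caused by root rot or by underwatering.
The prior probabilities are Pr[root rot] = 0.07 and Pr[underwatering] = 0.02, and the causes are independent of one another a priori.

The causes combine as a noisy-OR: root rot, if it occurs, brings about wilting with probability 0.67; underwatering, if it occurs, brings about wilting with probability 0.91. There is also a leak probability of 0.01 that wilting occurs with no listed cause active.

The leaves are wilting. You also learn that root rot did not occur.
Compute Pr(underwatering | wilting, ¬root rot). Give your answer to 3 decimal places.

Under noisy-OR, P(wilting | causes) = 1 − (1−0.01)·∏(1−qᵢ) over the active causes.
Numerator (weight on configurations with underwatering): 0.9109*0.02 = 0.018218
Denominator P(wilting | ¬root rot): 0.01*0.98 + 0.9109*0.02 = 0.028018
Posterior = 0.018218 / 0.028018 ≈ 0.650

Pr(underwatering | wilting, ¬root rot) ≈ 0.650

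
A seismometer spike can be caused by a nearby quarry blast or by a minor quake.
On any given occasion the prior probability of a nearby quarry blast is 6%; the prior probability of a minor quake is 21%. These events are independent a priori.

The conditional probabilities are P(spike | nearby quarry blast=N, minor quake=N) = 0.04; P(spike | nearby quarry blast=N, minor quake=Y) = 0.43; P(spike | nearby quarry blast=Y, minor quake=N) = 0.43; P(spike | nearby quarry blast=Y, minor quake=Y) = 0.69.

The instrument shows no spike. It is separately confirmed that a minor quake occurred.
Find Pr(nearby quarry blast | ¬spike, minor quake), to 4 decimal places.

Weight on nearby quarry blast=true, given the evidence: 0.31*0.06 = 0.018600
The normalizing constant is 0.57*0.94 + 0.31*0.06 = 0.554400
P(nearby quarry blast | ¬spike, minor quake) = 0.018600/0.554400 ≈ 0.0335

Pr(nearby quarry blast | ¬spike, minor quake) ≈ 0.0335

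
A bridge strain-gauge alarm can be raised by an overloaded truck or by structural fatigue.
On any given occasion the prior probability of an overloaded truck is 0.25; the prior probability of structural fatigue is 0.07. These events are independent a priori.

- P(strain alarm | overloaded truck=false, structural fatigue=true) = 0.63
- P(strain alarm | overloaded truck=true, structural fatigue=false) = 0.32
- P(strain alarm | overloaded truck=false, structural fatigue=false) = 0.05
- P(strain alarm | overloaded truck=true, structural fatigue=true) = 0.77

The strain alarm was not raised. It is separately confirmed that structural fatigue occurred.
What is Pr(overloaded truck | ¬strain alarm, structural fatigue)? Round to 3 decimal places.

Numerator (weight on configurations with overloaded truck): 0.23×0.25 = 0.057500
Denominator P(¬strain alarm | structural fatigue): 0.37×0.75 + 0.23×0.25 = 0.335000
P(overloaded truck | ¬strain alarm, structural fatigue) = 0.057500/0.335000 ≈ 0.172

Pr(overloaded truck | ¬strain alarm, structural fatigue) ≈ 0.172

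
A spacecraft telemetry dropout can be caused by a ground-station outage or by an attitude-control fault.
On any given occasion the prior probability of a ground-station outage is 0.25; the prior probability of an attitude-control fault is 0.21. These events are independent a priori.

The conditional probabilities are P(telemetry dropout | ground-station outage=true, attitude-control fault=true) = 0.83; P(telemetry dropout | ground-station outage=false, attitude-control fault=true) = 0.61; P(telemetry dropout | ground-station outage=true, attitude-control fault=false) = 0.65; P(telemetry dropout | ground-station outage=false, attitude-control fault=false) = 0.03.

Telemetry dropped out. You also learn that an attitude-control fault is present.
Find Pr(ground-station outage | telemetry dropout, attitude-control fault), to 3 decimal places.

P(telemetry dropout | attitude-control fault) = 0.61·0.75 + 0.83·0.25 = 0.457500 + 0.207500 = 0.665000
The ground-station outage-present share is 0.83·0.25 = 0.207500.
P(ground-station outage | telemetry dropout, attitude-control fault) = 0.207500 / 0.665000 ≈ 0.312

Pr(ground-station outage | telemetry dropout, attitude-control fault) ≈ 0.312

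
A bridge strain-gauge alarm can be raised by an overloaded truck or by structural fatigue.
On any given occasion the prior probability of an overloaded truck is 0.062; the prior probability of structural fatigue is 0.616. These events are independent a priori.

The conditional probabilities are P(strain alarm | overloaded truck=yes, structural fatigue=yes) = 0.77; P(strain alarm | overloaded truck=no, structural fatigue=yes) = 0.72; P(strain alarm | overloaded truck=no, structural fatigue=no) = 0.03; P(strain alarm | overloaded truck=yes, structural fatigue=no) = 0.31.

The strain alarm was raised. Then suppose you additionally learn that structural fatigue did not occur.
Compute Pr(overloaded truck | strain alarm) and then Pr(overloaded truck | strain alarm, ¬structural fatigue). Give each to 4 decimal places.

P(strain alarm) = 0.03*0.938*0.384 + 0.72*0.938*0.616 + 0.31*0.062*0.384 + 0.77*0.062*0.616 = 0.010806 + 0.416022 + 0.007380 + 0.029408 = 0.463616
Of this, 0.036788 comes from 0.007380 + 0.029408 (the overloaded truck=true cases).
Hence the posterior is 0.036788/0.463616 ≈ 0.0794.

Now condition on the additional information:
Numerator (weight on configurations with overloaded truck): 0.31*0.062 = 0.019220
Denominator P(strain alarm | ¬structural fatigue): 0.03*0.938 + 0.31*0.062 = 0.047360
P(overloaded truck | strain alarm, ¬structural fatigue) = 0.019220/0.047360 ≈ 0.4058
Ruling out structural fatigue raises the posterior on overloaded truck — the flip side of explaining away.

Pr(overloaded truck | strain alarm) ≈ 0.0794; Pr(overloaded truck | strain alarm, ¬structural fatigue) ≈ 0.4058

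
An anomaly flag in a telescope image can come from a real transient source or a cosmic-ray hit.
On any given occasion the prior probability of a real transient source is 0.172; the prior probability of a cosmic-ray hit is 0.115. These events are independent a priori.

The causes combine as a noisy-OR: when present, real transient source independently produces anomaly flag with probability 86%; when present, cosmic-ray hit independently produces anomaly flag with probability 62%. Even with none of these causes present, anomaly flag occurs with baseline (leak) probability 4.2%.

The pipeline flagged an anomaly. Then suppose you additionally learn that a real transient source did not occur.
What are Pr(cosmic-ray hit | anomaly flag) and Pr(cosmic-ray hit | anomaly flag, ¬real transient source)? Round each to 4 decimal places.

Pr(cosmic-ray hit | anomaly flag) ≈ 0.3279; Pr(cosmic-ray hit | anomaly flag, ¬real transient source) ≈ 0.6630

Under noisy-OR, P(anomaly flag | causes) = 1 − (1−0.042)·∏(1−qᵢ) over the active causes.
Sum P(anomaly flag|·) weighted by the priors over the 4 (real transient source, cosmic-ray hit) configurations:
  P(anomaly flag) = 0.042·0.828·0.885 + 0.63596·0.828·0.115 + 0.86588·0.172·0.885 + 0.949034·0.172·0.115
        = 0.030777 + 0.060556 + 0.131804 + 0.018772 = 0.241909
Configurations with cosmic-ray hit contribute 0.079328, so
  P(cosmic-ray hit | anomaly flag) = 0.079328 / 0.241909 ≈ 0.3279

Now also conditioning on real transient source≠true:
Sum P(anomaly flag|·) weighted by the priors over both values of cosmic-ray hit:
  P(anomaly flag | ¬real transient source) = 0.042*0.885 + 0.63596*0.115
        = 0.037170 + 0.073135 = 0.110305
Configurations with cosmic-ray hit contribute 0.073135, so
  P(cosmic-ray hit | anomaly flag, ¬real transient source) = 0.073135 / 0.110305 ≈ 0.6630
With real transient source excluded, cosmic-ray hit must carry more of the explanatory weight for the anomaly flag.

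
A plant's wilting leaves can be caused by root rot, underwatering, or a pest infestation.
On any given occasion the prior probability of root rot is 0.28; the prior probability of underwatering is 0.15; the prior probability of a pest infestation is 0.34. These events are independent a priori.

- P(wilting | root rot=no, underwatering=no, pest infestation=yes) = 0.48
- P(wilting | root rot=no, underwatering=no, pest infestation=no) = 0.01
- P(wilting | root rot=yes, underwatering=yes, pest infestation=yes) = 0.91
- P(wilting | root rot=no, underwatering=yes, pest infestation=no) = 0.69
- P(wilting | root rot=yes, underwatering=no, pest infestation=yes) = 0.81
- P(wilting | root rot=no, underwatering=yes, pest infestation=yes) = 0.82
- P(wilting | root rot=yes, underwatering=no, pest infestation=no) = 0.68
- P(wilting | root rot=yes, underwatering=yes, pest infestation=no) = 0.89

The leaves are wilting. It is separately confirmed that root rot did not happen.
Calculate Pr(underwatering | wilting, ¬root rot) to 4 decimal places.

Weight on underwatering=true, given the evidence: 0.068310 + 0.041820 = 0.110130
Denominator P(wilting | ¬root rot): 0.01·0.85·0.66 + 0.48·0.85·0.34 + 0.69·0.15·0.66 + 0.82·0.15·0.34 = 0.254460
P(underwatering | wilting, ¬root rot) = 0.110130/0.254460 ≈ 0.4328

Pr(underwatering | wilting, ¬root rot) ≈ 0.4328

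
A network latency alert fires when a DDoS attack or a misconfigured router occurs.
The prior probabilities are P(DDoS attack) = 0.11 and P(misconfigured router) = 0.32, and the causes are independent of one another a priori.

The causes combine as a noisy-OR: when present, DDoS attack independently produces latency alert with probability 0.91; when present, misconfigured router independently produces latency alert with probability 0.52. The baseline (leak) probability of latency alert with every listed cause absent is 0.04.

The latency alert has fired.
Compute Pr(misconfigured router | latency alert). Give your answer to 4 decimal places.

Under noisy-OR, P(latency alert | causes) = 1 − (1−0.04)·∏(1−qᵢ) over the active causes.
Enumerate the 4 (DDoS attack, misconfigured router) configurations and weight by the priors:
  P(latency alert) = 0.04×0.89×0.68 + 0.5392×0.89×0.32 + 0.9136×0.11×0.68 + 0.958528×0.11×0.32
        = 0.024208 + 0.153564 + 0.068337 + 0.033740 = 0.279849
Configurations with misconfigured router contribute 0.187304, so
  P(misconfigured router | latency alert) = 0.187304 / 0.279849 ≈ 0.6693

Pr(misconfigured router | latency alert) ≈ 0.6693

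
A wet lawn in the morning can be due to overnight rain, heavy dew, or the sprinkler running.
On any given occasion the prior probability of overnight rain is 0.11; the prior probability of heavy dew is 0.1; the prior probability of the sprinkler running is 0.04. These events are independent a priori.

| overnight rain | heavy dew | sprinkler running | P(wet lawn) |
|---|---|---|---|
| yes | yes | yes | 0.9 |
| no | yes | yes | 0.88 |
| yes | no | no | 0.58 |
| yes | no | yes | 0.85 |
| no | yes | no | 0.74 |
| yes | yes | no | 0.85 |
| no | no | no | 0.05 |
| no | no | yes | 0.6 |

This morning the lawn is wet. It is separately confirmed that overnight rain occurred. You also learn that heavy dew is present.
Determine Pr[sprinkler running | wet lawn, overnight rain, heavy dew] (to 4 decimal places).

Pr[sprinkler running | wet lawn, overnight rain, heavy dew] ≈ 0.0423

P(wet lawn | overnight rain, heavy dew) = 0.85×0.96 + 0.9×0.04 = 0.816000 + 0.036000 = 0.852000
The sprinkler running-present share is 0.9×0.04 = 0.036000.
So P(sprinkler running | wet lawn, overnight rain, heavy dew) = 0.036000/0.852000 ≈ 0.0423.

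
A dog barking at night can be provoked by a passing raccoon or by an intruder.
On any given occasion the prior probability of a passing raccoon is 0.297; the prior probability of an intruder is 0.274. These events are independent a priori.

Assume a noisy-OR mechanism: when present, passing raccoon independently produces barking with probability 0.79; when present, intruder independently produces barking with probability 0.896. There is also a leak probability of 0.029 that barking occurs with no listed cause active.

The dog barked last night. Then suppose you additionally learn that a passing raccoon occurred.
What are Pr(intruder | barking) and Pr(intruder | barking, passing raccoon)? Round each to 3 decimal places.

Pr(intruder | barking) ≈ 0.576; Pr(intruder | barking, passing raccoon) ≈ 0.317

Under noisy-OR, P(barking | causes) = 1 − (1−0.029)·∏(1−qᵢ) over the active causes.
Enumerate the 4 (passing raccoon, intruder) configurations and weight by the priors:
  P(barking) = 0.029*0.703*0.726 + 0.899016*0.703*0.274 + 0.79609*0.297*0.726 + 0.978793*0.297*0.274
        = 0.014801 + 0.173170 + 0.171655 + 0.079652 = 0.439278
The terms with intruder present sum to 0.252822, so
  P(intruder | barking) = 0.252822 / 0.439278 ≈ 0.576

With the extra evidence:
Sum P(barking|·) weighted by the priors over both values of intruder:
  P(barking | passing raccoon) = 0.79609·0.726 + 0.978793·0.274
        = 0.577961 + 0.268189 = 0.846150
Configurations with intruder contribute 0.268189, so
  P(intruder | barking, passing raccoon) = 0.268189 / 0.846150 ≈ 0.317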